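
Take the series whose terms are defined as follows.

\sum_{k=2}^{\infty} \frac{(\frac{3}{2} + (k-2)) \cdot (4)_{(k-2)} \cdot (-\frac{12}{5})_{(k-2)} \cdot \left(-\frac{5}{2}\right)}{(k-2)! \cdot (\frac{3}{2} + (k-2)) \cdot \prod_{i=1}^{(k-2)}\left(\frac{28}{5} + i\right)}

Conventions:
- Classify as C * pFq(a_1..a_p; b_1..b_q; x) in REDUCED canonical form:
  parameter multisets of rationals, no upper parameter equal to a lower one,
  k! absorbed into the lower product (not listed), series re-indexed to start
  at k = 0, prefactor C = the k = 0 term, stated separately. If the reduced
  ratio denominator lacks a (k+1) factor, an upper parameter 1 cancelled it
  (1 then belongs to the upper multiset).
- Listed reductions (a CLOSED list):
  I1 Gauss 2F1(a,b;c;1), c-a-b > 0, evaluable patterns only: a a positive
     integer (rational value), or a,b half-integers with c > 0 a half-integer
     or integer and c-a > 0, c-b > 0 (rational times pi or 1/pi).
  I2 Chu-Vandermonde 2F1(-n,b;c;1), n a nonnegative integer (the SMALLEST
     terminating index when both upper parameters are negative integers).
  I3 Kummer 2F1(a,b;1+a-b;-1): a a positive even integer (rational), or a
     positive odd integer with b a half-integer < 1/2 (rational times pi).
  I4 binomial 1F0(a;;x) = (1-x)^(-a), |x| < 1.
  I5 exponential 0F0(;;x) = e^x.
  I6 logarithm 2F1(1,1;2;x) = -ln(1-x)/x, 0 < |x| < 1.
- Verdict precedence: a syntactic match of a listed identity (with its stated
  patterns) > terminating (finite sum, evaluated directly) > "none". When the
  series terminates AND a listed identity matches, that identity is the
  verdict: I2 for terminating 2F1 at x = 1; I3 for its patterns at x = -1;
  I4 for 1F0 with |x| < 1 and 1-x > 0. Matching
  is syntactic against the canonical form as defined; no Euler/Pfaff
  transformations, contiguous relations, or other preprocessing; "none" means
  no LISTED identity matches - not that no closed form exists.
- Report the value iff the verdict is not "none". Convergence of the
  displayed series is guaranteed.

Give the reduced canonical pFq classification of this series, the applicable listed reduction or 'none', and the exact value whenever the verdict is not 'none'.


At argument 1: a 2F1 with upper {-\frac{12}{5}, 4}, lower {\frac{33}{5}}, scaled by C = -\frac{5}{2}. Verdict: this is Gauss's theorem (I1) (x = 1: the Gamma ratio telescopes since c-a-b = 5 > 0 and a = 4 in Z>0). Hence: -\frac{897}{2500}.

The tell: with t_0 = -\frac{5}{2}, k + 3/2 divides numerator and denominator alike; C = -5/2 after cancelling.
Adjacent-term ratio: r(k) = 1 * (k-\frac{12}{5}) (k+4) / [(k+\frac{33}{5}) (k+1)] - rational; roots negated = parameters, x = 1, C = -\frac{5}{2}.


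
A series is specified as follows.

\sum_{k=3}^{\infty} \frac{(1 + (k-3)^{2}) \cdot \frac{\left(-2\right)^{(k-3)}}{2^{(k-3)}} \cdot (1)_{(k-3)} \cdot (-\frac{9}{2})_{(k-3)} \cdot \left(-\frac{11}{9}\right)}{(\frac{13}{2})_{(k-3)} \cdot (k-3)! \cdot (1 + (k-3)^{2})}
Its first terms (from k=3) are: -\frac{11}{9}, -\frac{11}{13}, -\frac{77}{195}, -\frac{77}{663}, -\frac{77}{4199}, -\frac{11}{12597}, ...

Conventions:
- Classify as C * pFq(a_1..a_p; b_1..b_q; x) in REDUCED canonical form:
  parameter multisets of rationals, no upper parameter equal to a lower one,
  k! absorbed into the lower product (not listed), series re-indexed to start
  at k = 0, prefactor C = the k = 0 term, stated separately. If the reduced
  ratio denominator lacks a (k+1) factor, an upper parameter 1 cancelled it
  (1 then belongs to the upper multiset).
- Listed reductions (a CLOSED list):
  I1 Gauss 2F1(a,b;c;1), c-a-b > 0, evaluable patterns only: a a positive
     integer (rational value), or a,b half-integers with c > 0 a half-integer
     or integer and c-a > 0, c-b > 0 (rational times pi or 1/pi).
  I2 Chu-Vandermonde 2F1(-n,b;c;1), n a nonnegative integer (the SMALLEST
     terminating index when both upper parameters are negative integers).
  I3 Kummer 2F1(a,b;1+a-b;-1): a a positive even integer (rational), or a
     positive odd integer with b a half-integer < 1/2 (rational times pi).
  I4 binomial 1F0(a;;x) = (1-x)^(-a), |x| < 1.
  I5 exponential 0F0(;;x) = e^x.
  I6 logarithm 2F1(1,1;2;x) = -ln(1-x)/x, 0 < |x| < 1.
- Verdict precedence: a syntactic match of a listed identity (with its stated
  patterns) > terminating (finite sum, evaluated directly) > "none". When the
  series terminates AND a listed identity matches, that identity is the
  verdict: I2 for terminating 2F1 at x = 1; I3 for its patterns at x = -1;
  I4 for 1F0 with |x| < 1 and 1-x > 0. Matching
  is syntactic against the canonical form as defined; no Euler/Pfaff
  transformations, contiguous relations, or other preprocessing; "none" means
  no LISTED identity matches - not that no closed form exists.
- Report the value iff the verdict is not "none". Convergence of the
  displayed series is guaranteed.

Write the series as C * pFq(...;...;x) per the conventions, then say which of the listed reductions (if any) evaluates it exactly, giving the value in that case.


Structural cue: x = -1 and the factor k^2 + 1 cancels (top and bottom), leaving prefactor -11/9.
Term ratio: r(k) = -1 * (k-\frac{9}{2}) (k+1) / [(k+\frac{13}{2}) (k+1)] - rational in k. x = -1; t_0 = -\frac{11}{9}; negate the roots.

Classification (C = -\frac{11}{9}): 2F1 with upper {-\frac{9}{2}, 1}, lower {\frac{13}{2}}, argument x = -1. Verdict: Kummer (I3) applies (x = -1; c = \frac{13}{2} equals 1+a-b for upper {-\frac{9}{2}, 1}: listed pattern). Sum: \left(-\frac{847}{1024}\right) \cdot \pi.


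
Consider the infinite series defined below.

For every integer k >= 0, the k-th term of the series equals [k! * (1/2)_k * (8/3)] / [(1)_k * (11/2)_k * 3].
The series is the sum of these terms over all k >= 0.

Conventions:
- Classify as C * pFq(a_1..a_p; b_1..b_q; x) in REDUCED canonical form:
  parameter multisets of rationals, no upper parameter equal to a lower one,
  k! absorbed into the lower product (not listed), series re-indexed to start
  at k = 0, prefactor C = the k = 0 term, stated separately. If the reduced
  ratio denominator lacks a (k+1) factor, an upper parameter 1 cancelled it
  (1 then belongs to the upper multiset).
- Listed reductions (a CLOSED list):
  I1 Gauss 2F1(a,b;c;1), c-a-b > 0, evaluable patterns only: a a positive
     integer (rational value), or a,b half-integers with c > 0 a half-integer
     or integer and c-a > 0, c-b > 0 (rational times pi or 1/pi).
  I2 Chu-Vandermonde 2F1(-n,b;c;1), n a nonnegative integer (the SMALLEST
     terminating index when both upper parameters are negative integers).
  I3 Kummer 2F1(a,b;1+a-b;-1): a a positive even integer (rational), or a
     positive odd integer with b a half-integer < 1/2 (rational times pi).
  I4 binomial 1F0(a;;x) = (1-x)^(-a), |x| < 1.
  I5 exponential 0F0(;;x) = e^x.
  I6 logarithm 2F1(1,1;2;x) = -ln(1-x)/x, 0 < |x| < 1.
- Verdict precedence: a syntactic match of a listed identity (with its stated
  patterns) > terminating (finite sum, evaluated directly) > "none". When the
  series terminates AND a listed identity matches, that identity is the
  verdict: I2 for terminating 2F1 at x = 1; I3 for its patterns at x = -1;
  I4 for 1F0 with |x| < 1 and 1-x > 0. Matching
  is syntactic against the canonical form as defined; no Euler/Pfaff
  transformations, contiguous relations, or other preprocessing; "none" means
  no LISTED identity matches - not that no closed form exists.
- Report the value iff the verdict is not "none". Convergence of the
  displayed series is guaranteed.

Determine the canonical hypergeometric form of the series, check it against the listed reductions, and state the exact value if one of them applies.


x = 1 here; the reduced form reads 2F1, upper {1/2, 1}, lower {11/2}, C = 8/9. Verdict (x = 1): Gauss's theorem (I1) applies (x = 1: the Gamma ratio telescopes since c-a-b = 4 > 0 and a = 1 in Z>0). Value: 1.

First insight: t_0 being 8/9, the factorial ratio (C = 8/9, x = 1) (k+a-1)!/(a-1)! is a rising factorial (a)_k.
Term ratio: r(k) = 1 * (k+1/2) (k+1) / [(k+11/2) (k+1)] ; factor over Q: parameters, x = 1, and C = 8/9.


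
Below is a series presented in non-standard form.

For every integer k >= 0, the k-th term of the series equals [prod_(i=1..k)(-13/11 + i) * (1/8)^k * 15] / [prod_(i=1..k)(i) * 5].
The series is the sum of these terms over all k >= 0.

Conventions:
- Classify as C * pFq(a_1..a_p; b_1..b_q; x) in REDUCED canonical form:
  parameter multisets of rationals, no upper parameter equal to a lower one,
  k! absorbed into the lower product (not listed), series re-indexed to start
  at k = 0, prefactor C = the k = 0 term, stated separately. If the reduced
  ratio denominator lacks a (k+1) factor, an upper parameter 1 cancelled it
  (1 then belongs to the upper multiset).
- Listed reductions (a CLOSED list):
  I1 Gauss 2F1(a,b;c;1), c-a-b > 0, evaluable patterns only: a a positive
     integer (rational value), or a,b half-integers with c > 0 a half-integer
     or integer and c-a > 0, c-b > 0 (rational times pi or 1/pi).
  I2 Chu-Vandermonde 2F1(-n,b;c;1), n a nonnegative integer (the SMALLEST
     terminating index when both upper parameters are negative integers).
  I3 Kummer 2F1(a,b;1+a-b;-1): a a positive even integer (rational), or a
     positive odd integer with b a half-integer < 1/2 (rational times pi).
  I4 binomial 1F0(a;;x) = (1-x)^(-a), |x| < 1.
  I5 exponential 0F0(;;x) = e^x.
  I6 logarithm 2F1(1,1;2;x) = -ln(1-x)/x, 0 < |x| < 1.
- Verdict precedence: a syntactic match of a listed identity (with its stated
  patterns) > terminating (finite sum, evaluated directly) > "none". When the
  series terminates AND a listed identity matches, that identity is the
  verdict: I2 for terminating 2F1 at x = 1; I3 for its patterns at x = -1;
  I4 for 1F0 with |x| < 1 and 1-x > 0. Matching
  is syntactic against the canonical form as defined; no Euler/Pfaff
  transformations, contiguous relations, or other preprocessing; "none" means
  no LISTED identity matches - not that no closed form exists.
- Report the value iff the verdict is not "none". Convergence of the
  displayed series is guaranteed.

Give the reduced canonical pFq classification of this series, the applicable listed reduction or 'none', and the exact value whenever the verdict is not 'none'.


Canonical form: C = 3 times 1F0 with upper {-2/11}, lower {-}, x = 1/8. Verdict: this is the I4 binomial reduction (the 1F0 binomial series: exponent 2/11, x = 1/8). Exact value: 3 * (7/8)^(2/11).

The tell: from the first term 3: the constant factors (prefactor 3) combine into one prefactor.
Term ratio: r(k) = (1/8) * (k-2/11) / [(k+1)] - rational in k. x = (1/8); t_0 = 3; negate the roots.


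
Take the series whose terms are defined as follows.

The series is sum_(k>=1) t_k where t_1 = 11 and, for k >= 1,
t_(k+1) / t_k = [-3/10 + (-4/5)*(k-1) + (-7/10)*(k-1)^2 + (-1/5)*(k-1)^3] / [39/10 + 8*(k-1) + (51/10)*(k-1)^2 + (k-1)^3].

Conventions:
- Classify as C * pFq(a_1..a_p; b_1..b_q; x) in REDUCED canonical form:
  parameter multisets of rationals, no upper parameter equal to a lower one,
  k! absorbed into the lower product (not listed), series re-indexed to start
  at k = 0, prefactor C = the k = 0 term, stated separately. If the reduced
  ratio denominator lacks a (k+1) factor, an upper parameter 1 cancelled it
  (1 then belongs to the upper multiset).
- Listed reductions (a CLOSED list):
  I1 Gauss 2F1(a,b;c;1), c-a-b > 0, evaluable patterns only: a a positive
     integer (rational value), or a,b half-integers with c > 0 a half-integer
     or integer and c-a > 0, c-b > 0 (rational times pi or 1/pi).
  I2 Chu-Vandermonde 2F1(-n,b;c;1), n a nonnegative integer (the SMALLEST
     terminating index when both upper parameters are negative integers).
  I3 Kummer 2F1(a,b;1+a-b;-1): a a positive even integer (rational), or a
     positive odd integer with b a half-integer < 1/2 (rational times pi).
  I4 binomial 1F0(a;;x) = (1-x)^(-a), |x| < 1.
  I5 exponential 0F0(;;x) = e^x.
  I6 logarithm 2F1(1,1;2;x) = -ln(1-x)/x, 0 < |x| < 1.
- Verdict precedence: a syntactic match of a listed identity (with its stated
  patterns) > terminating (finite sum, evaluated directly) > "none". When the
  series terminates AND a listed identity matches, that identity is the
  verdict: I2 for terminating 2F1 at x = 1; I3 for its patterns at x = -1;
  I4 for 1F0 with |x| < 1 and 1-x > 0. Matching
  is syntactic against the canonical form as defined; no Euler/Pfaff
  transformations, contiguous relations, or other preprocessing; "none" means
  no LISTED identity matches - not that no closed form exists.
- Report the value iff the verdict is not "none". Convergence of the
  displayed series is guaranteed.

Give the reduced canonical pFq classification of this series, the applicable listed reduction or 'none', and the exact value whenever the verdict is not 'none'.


Prefactor 11, argument -1/5: 2F1 with upper {1, 1} over lower {13/5}. Verdict: none. A 2F1 with upper {1, 1} fits none of I1-I6 at x = -1/5; the sum runs forever.

Structural cue: with t_0 = 11, the ratio is unreduced: k + 3/2 divides both sides (C = 11, x = -1/5).
Adjacent-term ratio: r(k) = (-1/5) * (k+1) (k+1) / [(k+13/5) (k+1)] - rational in k, leading ratio (-1/5); with t_0 = 11, classification follows.


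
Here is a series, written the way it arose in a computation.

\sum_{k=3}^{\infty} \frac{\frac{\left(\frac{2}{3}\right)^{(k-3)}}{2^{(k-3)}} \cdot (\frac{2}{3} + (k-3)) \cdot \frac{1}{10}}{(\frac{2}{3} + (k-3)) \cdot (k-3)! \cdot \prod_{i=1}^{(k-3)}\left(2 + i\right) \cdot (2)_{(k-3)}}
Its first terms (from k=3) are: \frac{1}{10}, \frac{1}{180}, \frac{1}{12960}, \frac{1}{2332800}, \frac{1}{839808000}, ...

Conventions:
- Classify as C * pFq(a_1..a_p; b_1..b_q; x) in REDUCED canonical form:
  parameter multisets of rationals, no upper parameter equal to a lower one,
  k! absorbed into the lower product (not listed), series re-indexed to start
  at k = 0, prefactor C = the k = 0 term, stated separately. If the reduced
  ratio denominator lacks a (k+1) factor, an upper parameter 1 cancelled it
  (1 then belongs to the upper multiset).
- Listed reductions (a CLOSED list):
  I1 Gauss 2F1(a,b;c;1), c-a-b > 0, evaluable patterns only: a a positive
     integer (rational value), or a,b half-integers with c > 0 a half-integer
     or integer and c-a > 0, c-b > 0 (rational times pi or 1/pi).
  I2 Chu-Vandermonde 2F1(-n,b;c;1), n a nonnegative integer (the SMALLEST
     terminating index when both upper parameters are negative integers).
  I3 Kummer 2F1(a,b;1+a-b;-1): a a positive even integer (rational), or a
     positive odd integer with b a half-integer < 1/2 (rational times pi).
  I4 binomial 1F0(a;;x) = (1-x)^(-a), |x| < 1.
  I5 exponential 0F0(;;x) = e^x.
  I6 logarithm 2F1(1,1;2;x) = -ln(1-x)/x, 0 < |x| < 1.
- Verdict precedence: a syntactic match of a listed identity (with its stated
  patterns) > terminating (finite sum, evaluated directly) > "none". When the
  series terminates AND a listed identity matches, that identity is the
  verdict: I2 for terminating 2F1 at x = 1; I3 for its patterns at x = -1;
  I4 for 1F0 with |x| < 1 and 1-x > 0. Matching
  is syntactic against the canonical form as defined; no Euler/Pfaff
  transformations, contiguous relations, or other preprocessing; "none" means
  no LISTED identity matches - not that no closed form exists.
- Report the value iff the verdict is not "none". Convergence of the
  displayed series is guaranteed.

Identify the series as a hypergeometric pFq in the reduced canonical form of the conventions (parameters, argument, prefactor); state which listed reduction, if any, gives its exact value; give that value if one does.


The series (x = \frac{1}{3}) is 0F2: upper {-}, lower {2, 3}, prefactor \frac{1}{10}. Verdict: none. No listed pattern accepts 0F2(-; 2, 3; \frac{1}{3}).

First insight: with t_0 = \frac{1}{10}, the lower running product (prefactor 1/10) is a rising factorial.
Ratio: r(k) = \frac{1}{3} * 1 / [(k+2) (k+3) (k+1)] - rational in k. x = \frac{1}{3}; t_0 = \frac{1}{10}; negate the roots.


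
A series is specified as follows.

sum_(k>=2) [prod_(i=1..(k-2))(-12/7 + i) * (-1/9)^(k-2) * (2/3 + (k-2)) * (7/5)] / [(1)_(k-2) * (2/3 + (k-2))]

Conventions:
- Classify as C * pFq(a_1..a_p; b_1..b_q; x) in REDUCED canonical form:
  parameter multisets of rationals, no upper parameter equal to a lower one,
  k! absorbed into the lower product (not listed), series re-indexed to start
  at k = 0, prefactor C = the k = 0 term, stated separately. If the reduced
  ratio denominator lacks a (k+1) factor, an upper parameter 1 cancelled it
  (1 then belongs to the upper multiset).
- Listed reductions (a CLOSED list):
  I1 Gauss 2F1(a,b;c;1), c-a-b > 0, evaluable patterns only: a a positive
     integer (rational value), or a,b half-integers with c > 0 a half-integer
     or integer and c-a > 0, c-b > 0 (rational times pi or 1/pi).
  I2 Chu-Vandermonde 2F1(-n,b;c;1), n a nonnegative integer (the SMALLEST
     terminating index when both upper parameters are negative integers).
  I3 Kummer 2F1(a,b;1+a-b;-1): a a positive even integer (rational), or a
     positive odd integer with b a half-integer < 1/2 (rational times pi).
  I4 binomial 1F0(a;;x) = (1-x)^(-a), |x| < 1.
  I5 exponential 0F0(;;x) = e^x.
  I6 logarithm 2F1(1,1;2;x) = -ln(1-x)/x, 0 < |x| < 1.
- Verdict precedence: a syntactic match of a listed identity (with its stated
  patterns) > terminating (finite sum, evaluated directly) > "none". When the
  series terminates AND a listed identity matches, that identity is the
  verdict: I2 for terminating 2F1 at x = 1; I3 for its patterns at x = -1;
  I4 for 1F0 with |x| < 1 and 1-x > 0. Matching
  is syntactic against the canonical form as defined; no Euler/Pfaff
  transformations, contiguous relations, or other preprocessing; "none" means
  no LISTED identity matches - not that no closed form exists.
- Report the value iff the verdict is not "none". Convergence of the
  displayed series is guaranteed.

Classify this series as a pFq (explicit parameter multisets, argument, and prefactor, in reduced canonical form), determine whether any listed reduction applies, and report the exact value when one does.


Reduced: x = -1/9, 1F0, upper = {-5/7}, lower = {-}, C = 7/5. Verdict: this is the I4 binomial reduction (the 1F0 binomial series: exponent 5/7, x = -1/9). Its exact value is (7/5) * (10/9)^(5/7).

Structural cue: with t_0 = 7/5, the running product (C = 7/5) telescopes to a rising factorial.
Step ratio: r(k) = (-1/9) * (k-5/7) / [(k+1)] - rational; roots negated = parameters, x = (-1/9), C = 7/5.


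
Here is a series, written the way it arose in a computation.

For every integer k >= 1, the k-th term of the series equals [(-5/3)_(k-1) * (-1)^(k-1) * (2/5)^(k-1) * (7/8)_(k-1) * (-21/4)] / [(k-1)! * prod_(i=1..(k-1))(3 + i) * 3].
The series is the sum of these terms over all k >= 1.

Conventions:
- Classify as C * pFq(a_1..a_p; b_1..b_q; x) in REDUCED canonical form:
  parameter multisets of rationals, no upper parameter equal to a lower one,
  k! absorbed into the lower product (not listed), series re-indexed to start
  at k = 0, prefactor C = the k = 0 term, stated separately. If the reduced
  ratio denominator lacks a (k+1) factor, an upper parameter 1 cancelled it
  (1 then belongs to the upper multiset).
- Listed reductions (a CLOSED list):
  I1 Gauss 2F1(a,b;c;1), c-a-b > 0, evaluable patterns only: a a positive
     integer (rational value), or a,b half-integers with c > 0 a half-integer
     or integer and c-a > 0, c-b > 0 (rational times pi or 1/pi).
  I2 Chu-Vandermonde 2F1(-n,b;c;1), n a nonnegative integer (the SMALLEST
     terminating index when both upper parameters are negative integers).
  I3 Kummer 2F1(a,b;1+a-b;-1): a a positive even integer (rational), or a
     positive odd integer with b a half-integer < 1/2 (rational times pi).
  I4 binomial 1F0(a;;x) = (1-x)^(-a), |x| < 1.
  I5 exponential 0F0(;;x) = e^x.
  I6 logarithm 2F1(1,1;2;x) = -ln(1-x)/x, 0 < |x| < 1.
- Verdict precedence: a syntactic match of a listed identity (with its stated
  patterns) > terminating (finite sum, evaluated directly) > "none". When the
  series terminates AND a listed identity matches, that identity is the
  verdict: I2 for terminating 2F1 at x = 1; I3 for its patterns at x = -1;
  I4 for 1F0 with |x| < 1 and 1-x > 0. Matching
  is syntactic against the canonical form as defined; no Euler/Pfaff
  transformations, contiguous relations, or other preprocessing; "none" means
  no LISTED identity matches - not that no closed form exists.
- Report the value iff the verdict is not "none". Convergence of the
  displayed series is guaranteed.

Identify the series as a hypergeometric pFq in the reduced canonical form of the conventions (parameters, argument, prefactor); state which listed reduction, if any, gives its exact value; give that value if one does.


Key observation: with t_0 = -7/4, the constant factors (prefactor -7/4) combine into one prefactor.
Consecutive-term ratio: r(k) = (-2/5) * (k-5/3) (k+7/8) / [(k+4) (k+1)] - rational in k, leading ratio (-2/5); with t_0 = -7/4, classification follows.

The series (x = -2/5) is 2F1: upper {-5/3, 7/8}, lower {4}, prefactor -7/4. Verdict: none - at argument -2/5 the multisets {-5/3, 7/8} ; {4} match no listed identity.


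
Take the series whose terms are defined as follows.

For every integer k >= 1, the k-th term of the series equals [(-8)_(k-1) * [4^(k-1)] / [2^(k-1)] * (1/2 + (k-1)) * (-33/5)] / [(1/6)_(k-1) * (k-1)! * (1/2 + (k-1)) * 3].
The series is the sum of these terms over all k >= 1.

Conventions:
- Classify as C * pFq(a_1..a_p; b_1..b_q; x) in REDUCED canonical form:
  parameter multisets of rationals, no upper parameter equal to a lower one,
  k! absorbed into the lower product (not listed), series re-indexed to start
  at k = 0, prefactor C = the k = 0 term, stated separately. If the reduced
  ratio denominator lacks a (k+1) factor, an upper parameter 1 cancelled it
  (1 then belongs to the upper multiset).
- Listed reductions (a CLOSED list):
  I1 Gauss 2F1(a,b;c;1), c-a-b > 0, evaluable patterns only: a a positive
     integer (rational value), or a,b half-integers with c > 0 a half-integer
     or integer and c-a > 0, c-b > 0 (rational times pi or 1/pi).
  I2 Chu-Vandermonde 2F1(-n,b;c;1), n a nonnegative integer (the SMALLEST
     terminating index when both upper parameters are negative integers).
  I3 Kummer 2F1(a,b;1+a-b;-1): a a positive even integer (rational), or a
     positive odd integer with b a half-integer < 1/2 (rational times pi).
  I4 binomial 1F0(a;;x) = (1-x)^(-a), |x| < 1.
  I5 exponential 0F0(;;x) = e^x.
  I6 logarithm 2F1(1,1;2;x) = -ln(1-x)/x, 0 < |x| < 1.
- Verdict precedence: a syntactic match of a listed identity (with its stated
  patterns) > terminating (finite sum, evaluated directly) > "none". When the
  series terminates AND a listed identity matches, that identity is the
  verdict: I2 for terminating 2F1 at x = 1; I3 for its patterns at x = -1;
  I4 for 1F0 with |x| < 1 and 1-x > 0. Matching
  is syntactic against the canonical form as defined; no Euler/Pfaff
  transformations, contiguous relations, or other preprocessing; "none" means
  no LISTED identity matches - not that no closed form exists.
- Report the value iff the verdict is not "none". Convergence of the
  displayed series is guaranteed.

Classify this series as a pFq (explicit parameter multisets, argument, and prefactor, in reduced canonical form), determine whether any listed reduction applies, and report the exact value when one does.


Classification (C = -11/5): 1F1 with upper {-8}, lower {1/6}, argument x = 2. Verdict: terminating - the sum ends at index 8 because -8 is a negative integer; exact evaluation follows. Its exact value is 197670017941/10659501125.

The tell: x = 2 and the two k-th powers (C = -11/5) combine into one argument.
Adjacent-term ratio: r(k) = 2 * (k-8) / [(k+1/6) (k+1)] - rational; roots negated = parameters, x = 2, C = -11/5.


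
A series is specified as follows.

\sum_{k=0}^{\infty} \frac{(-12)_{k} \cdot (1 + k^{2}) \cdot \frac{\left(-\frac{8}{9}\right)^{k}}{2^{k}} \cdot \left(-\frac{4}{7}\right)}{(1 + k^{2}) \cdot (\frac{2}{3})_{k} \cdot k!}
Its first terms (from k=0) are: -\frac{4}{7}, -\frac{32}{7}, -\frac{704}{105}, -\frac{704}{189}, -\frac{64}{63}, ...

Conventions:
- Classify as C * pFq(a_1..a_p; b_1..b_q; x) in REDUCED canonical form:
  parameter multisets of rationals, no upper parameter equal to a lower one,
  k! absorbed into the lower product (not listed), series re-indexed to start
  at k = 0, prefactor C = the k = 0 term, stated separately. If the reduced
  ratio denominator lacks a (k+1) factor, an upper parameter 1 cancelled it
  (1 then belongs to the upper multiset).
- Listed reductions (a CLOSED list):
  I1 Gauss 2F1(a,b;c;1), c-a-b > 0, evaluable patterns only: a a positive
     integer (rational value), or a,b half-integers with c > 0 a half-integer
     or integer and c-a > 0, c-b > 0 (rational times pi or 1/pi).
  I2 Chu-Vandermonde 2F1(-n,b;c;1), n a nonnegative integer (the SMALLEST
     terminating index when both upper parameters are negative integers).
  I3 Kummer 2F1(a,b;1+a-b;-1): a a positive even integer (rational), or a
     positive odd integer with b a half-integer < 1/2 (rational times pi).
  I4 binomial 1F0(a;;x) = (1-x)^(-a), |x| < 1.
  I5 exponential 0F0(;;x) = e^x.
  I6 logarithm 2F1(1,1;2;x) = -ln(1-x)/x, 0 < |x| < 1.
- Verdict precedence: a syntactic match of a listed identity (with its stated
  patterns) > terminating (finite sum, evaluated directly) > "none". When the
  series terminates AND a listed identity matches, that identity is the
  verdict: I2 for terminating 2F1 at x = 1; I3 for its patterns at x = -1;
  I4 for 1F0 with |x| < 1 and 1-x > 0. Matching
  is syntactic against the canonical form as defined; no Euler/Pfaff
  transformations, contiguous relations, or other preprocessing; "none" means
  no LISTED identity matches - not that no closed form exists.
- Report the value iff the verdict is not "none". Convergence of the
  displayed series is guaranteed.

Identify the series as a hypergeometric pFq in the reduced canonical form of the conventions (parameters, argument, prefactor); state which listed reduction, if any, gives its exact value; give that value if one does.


The series (x = -\frac{4}{9}) is 1F1: upper {-12}, lower {\frac{2}{3}}, prefactor -\frac{4}{7}. Verdict: terminating - no listed pattern fits, but -12 in the upper list cuts the series at k = 12; direct evaluation. Hence: -\frac{26919598099977724}{1606357282154625}.

Structural cue: t_0 being -\frac{4}{7}, the two k-th powers (C = -4/7, x = -4/9) combine into one argument.
Adjacent-term ratio: r(k) = -\frac{4}{9} * (k-12) / [(k+\frac{2}{3}) (k+1)] - rational in k, leading ratio -\frac{4}{9}; with t_0 = -\frac{4}{7}, classification follows.


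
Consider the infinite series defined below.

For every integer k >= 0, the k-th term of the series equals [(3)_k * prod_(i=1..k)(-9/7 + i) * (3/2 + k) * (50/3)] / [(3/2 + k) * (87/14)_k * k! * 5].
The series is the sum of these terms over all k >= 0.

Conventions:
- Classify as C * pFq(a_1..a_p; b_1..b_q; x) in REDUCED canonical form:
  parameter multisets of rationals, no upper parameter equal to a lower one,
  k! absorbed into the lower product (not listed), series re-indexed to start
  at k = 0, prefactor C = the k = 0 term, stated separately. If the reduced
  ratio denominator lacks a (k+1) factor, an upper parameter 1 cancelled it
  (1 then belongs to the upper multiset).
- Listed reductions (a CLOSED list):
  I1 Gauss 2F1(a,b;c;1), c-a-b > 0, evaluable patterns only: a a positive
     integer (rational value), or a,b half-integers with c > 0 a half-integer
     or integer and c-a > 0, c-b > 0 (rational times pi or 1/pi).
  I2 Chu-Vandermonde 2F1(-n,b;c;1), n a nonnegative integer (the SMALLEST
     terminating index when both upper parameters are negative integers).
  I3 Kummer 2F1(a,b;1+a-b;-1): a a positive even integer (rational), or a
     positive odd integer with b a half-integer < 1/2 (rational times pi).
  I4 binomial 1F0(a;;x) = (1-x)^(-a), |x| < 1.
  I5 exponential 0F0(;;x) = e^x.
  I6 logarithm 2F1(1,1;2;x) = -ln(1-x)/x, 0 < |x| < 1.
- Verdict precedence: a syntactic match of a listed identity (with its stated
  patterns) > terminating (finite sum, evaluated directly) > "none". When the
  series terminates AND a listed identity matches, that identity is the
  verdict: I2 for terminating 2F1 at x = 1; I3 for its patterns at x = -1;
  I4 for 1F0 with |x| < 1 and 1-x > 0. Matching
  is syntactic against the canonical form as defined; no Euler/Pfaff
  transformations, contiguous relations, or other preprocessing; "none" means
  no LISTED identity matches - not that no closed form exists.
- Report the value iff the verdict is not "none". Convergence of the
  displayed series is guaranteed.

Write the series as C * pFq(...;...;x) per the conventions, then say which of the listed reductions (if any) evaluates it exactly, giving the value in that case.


The series (x = 1) is 2F1: upper {-2/7, 3}, lower {87/14}, prefactor 10/3. Verdict: Gauss (I1, integer-parameter pattern) fires (x = 1: the Gamma ratio telescopes since c-a-b = 7/2 > 0 and a = 3 in Z>0). Its exact value is 215350/79233.

Structural cue: t_0 being 10/3, the factor k + 3/2 cancels (top and bottom), leaving C = 10/3.
Ratio: r(k) = 1 * (k-2/7) (k+3) / [(k+87/14) (k+1)] ; factor over Q: parameters, x = 1, and C = 10/3.


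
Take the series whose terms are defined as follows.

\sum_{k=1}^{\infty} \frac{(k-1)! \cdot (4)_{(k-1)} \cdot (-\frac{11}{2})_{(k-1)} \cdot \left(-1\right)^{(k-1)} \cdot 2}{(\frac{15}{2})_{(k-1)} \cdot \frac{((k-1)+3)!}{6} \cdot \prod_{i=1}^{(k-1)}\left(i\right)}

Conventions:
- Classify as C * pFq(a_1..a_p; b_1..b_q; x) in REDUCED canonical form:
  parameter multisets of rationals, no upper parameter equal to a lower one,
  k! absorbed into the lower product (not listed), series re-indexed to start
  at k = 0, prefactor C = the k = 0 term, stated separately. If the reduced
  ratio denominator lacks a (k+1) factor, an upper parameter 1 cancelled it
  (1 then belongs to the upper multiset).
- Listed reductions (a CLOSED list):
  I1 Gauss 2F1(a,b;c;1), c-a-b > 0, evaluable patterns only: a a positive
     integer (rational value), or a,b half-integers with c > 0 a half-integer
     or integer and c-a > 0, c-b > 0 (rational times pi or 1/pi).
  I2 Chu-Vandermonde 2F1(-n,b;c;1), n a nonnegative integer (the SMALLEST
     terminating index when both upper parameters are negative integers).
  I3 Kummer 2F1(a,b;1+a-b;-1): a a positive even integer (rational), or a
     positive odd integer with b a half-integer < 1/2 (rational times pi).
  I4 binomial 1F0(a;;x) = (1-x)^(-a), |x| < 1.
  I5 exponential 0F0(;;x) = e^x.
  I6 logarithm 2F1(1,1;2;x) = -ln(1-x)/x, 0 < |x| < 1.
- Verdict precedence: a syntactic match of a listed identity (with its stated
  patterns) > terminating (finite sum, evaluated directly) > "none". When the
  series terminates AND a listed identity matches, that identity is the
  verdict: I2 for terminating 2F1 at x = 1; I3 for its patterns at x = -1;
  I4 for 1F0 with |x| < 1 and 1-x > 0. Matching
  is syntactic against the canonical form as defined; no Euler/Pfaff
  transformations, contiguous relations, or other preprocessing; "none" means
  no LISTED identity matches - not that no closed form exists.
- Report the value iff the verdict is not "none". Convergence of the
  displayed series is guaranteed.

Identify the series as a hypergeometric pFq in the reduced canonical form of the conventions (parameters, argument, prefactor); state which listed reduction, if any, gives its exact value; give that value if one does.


x = -1 here; the reduced form reads 2F1, upper {-\frac{11}{2}, 1}, lower {\frac{15}{2}}, C = 2. Verdict: Kummer (I3) fires (x = -1; c = \frac{15}{2} equals 1+a-b for upper {-\frac{11}{2}, 1}: listed pattern). Its exact value is \frac{3003}{2048} \cdot \pi.

First insight: t_0 = 2 here, and the factorial ratio (C = 2, x = -1) (k+a-1)!/(a-1)! is a rising factorial (a)_k.
Term ratio: r(k) = -1 * (k-\frac{11}{2}) (k+1) / [(k+\frac{15}{2}) (k+1)] - rational in k, leading ratio -1; with t_0 = 2, classification follows.


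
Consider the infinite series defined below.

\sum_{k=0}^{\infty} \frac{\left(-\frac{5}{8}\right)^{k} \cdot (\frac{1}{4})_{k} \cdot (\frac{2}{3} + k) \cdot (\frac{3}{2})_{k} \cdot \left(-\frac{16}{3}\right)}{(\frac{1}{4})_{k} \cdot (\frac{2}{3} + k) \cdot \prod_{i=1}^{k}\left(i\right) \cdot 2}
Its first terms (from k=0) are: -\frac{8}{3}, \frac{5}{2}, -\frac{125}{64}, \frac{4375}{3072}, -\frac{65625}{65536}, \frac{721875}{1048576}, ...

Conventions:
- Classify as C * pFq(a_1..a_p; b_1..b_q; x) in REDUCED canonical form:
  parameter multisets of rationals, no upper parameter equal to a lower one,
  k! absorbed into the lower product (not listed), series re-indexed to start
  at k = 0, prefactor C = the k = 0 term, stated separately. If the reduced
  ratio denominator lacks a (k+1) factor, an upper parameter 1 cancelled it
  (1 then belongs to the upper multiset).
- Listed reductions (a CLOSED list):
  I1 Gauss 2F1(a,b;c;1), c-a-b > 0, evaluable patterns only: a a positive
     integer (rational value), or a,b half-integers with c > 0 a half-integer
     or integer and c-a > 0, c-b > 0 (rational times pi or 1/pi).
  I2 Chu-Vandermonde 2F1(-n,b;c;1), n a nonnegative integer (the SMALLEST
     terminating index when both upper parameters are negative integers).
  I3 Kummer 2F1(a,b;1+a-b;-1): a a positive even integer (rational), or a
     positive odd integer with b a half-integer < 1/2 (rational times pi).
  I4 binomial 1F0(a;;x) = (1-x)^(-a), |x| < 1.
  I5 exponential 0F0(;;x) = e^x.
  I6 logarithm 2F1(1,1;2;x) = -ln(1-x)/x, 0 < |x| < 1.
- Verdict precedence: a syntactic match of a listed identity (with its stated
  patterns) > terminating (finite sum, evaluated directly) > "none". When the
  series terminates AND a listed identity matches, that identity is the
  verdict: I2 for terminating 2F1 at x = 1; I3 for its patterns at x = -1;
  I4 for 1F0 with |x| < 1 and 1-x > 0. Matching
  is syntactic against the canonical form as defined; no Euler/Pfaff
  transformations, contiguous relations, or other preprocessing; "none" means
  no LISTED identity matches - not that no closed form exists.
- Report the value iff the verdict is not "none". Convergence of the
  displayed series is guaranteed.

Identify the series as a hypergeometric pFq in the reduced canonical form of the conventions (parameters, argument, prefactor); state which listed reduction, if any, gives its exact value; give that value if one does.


Key observation: t_0 being -\frac{8}{3}, the parameter 1/4 appears in both the upper and lower lists and cancels (alongside the other common factor).
Adjacent-term ratio: r(k) = -\frac{5}{8} * (k+\frac{3}{2}) / [(k+1)] - rational in k, leading ratio -\frac{5}{8}; with t_0 = -\frac{8}{3}, classification follows.

Reduced: x = -\frac{5}{8}, 1F0, upper = {\frac{3}{2}}, lower = {-}, C = -\frac{8}{3}. Verdict (x = -\frac{5}{8}): the binomial series (I4) applies (the 1F0 binomial series: exponent -3/2, x = -\frac{5}{8}). Exact value: \left(-\frac{8}{3}\right) \cdot \left(\frac{13}{8}\right)^{-\frac{3}{2}}.


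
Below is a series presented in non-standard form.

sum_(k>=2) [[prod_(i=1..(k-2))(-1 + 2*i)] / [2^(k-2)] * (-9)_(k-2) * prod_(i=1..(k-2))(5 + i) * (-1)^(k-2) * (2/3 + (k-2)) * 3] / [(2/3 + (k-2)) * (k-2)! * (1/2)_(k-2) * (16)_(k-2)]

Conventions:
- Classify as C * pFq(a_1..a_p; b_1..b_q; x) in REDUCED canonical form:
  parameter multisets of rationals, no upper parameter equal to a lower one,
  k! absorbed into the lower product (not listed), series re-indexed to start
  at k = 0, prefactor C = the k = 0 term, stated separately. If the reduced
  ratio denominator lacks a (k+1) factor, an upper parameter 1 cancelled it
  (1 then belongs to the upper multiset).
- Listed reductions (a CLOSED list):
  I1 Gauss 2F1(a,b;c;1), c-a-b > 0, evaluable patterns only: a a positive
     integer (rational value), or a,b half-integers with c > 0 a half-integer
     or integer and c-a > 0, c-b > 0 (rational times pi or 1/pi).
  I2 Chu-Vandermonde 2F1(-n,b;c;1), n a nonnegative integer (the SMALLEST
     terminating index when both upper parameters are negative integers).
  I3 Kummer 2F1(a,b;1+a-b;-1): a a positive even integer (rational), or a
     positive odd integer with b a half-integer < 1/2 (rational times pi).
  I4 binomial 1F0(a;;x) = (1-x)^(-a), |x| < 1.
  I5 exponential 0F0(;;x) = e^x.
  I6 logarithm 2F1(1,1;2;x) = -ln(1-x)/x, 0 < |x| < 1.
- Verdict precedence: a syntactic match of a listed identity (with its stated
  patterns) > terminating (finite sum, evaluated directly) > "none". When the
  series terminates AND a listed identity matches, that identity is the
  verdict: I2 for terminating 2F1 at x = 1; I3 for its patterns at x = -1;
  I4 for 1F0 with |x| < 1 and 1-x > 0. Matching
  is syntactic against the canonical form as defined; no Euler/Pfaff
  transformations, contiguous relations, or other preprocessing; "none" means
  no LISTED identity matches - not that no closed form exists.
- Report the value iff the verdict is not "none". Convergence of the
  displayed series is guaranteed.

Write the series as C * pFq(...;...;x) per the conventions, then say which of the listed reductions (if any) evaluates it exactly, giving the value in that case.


Prefactor 3, argument -1: 2F1 with upper {-9, 6} over lower {16}. Verdict (x = -1): the Kummer evaluation I3 applies (x = -1; c = 16 equals 1+a-b for upper {-9, 6}: listed pattern). Its exact value is 273/4.

Structural cue: t_0 being 3, the odd product 1*3*...*(2k-1) (C = 3, x = -1) is 2^k (1/2)_k.
Step ratio: r(k) = (-1) * (k-9) (k+6) / [(k+16) (k+1)] - rational; roots negated = parameters, x = (-1), C = 3.


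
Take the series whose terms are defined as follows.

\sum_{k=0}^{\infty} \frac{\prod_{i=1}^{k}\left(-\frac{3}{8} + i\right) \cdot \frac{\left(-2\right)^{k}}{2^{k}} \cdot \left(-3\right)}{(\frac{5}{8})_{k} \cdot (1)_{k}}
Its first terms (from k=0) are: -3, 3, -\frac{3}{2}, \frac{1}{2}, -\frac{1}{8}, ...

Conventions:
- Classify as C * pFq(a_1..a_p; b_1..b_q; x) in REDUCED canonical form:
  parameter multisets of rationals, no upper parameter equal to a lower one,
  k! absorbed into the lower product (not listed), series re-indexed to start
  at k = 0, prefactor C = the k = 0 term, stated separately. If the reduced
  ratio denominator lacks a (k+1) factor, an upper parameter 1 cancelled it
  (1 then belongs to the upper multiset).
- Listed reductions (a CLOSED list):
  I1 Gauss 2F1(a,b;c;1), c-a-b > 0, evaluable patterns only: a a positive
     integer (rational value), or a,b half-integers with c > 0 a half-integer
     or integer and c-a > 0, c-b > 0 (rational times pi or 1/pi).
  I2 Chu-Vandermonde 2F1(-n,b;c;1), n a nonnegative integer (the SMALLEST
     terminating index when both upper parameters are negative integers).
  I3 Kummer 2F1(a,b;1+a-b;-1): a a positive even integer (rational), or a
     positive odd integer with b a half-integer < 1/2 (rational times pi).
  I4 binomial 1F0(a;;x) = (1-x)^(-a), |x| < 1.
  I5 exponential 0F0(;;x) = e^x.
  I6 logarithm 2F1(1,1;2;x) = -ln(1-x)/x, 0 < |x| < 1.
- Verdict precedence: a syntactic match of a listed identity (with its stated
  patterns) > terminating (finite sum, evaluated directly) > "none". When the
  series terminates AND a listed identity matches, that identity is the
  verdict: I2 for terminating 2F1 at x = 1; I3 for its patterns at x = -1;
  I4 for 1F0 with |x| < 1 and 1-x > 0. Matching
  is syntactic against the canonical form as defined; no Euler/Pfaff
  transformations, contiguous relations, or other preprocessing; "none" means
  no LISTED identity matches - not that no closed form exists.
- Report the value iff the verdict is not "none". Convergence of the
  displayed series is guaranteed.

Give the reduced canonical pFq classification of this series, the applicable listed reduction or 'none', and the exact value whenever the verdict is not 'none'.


Key observation: with t_0 = -3, the running product (prefactor -3) telescopes to a rising factorial.
Ratio: r(k) = -1 * 1 / [(k+1)] - rational in k. x = -1; t_0 = -3; negate the roots.

Classification (C = -3): 0F0 with upper {-}, lower {-}, argument x = -1. Verdict (x = -1): the exponential series (I5) applies (the 0F0 exponential series at x = -1). Hence: \left(-3\right) \cdot e^{-1}.
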